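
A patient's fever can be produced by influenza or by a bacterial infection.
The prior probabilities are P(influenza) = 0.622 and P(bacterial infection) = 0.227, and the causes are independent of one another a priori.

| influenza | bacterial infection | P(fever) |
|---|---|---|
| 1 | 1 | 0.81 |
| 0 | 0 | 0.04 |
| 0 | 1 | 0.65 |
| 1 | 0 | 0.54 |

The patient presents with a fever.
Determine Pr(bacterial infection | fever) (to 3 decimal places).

By total probability over the 4 (influenza, bacterial infection) configurations:
  P(fever) = 0.04×0.378×0.773 + 0.65×0.378×0.227 + 0.54×0.622×0.773 + 0.81×0.622×0.227
        = 0.011688 + 0.055774 + 0.259635 + 0.114367 = 0.441464
Configurations with bacterial infection contribute 0.170141, so
  P(bacterial infection | fever) = 0.170141 / 0.441464 ≈ 0.385

Pr(bacterial infection | fever) ≈ 0.385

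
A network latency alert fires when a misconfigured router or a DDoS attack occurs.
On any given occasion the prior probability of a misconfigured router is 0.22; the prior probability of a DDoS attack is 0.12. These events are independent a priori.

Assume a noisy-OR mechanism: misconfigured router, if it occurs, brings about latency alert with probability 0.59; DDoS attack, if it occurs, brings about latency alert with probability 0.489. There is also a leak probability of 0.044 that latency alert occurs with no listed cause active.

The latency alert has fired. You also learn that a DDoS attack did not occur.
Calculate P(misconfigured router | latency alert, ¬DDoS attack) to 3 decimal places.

Under noisy-OR, P(latency alert | causes) = 1 − (1−0.044)·∏(1−qᵢ) over the active causes.
By total probability over both values of misconfigured router:
  P(latency alert | ¬DDoS attack) = 0.044·0.78 + 0.60804·0.22
        = 0.034320 + 0.133769 = 0.168089
Configurations with misconfigured router contribute 0.133769, so
  P(misconfigured router | latency alert, ¬DDoS attack) = 0.133769 / 0.168089 ≈ 0.796

P(misconfigured router | latency alert, ¬DDoS attack) ≈ 0.796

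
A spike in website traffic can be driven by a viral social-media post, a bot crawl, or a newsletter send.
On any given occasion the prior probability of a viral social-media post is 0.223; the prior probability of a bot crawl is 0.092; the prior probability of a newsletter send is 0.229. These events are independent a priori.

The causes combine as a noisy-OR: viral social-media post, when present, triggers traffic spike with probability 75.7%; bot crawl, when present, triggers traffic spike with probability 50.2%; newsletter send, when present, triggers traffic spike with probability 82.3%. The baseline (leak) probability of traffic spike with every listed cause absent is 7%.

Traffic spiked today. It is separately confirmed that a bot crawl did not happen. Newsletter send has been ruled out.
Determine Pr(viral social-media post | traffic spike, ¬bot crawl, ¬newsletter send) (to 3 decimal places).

Pr(viral social-media post | traffic spike, ¬bot crawl, ¬newsletter send) ≈ 0.760

Under noisy-OR, P(traffic spike | causes) = 1 − (1−0.07)·∏(1−qᵢ) over the active causes.
P(traffic spike | ¬bot crawl, ¬newsletter send) = 0.07×0.777 + 0.77401×0.223 = 0.054390 + 0.172604 = 0.226994
Of this, 0.172604 comes from 0.77401×0.223 (the viral social-media post=true cases).
P(viral social-media post | traffic spike, ¬bot crawl, ¬newsletter send) = 0.172604 / 0.226994 ≈ 0.760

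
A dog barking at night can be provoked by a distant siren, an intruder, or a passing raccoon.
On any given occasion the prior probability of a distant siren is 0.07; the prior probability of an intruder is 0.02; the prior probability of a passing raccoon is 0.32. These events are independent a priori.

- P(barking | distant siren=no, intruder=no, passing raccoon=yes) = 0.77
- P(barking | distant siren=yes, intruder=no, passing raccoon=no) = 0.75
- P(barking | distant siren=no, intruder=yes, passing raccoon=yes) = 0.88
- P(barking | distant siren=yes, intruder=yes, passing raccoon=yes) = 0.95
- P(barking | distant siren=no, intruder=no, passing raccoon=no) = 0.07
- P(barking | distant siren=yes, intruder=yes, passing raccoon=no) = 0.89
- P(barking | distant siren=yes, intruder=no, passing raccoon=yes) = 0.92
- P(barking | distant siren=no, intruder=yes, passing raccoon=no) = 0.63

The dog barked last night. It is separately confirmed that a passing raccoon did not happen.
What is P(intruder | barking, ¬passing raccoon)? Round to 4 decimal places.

P(intruder | barking, ¬passing raccoon) ≈ 0.1011

By total probability over the 4 (distant siren, intruder) configurations:
  P(barking | ¬passing raccoon) = 0.07·0.93·0.98 + 0.63·0.93·0.02 + 0.75·0.07·0.98 + 0.89·0.07·0.02
        = 0.063798 + 0.011718 + 0.051450 + 0.001246 = 0.128212
Keeping only the intruder-present terms gives 0.012964, so
  P(intruder | barking, ¬passing raccoon) = 0.012964 / 0.128212 ≈ 0.1011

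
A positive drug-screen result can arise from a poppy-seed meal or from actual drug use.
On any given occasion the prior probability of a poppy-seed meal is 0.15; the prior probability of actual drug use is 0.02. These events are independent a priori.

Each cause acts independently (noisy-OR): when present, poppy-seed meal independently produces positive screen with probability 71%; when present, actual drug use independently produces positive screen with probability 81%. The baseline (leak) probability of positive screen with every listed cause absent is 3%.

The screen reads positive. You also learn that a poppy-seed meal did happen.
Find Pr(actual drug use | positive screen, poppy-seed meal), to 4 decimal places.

Pr(actual drug use | positive screen, poppy-seed meal) ≈ 0.0262

Under noisy-OR, P(positive screen | causes) = 1 − (1−0.03)·∏(1−qᵢ) over the active causes.
For the numerator, keep only actual drug use=true terms: 0.946553×0.02 = 0.018931
The normalizing constant is 0.7187×0.98 + 0.946553×0.02 = 0.723257
P(actual drug use | positive screen, poppy-seed meal) = 0.018931/0.723257 ≈ 0.0262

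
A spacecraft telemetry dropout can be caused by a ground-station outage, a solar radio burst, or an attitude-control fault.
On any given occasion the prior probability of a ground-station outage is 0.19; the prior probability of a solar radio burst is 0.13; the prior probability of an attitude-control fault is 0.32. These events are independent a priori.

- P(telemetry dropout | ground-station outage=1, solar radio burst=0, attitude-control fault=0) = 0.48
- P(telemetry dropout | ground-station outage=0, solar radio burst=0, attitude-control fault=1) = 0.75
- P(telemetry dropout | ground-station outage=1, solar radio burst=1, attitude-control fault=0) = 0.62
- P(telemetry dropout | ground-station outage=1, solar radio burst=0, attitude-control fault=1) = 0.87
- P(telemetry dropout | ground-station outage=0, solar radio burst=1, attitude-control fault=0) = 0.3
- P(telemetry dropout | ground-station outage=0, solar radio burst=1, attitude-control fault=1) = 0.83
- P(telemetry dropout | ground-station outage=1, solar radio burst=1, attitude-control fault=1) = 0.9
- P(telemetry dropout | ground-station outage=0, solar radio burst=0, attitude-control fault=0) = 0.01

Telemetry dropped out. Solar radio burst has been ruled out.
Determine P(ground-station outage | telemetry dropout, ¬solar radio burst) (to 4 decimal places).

P(ground-station outage | telemetry dropout, ¬solar radio burst) ≈ 0.3650

P(telemetry dropout | ¬solar radio burst) = 0.01·0.81·0.68 + 0.75·0.81·0.32 + 0.48·0.19·0.68 + 0.87·0.19·0.32 = 0.005508 + 0.194400 + 0.062016 + 0.052896 = 0.314820
Restricting to configurations with ground-station outage present: 0.062016 + 0.052896 = 0.114912.
So P(ground-station outage | telemetry dropout, ¬solar radio burst) = 0.114912/0.314820 ≈ 0.3650.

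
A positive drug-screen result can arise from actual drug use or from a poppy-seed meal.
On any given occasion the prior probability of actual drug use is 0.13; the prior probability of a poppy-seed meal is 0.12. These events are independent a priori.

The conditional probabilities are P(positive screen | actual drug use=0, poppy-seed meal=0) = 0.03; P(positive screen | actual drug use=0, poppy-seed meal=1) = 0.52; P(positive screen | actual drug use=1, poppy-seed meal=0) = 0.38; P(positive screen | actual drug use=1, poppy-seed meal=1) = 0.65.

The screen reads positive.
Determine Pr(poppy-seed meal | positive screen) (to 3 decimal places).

Pr(poppy-seed meal | positive screen) ≈ 0.492

Enumerate the 4 (actual drug use, poppy-seed meal) configurations and weight by the priors:
  P(positive screen) = 0.03*0.87*0.88 + 0.52*0.87*0.12 + 0.38*0.13*0.88 + 0.65*0.13*0.12
        = 0.022968 + 0.054288 + 0.043472 + 0.010140 = 0.130868
Keeping only the poppy-seed meal-present terms gives 0.064428, so
  P(poppy-seed meal | positive screen) = 0.064428 / 0.130868 ≈ 0.492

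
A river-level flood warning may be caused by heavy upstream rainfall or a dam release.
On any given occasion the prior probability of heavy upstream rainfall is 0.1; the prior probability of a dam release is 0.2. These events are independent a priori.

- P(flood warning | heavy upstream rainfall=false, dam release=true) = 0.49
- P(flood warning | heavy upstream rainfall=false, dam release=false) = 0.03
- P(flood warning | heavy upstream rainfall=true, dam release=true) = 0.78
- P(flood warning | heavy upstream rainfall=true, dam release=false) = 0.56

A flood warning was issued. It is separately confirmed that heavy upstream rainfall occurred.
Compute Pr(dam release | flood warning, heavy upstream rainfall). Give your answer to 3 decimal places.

Pr(dam release | flood warning, heavy upstream rainfall) ≈ 0.258

Sum P(flood warning|·) weighted by the priors over both values of dam release:
  P(flood warning | heavy upstream rainfall) = 0.56×0.8 + 0.78×0.2
        = 0.448000 + 0.156000 = 0.604000
The terms with dam release present sum to 0.156000, so
  P(dam release | flood warning, heavy upstream rainfall) = 0.156000 / 0.604000 ≈ 0.258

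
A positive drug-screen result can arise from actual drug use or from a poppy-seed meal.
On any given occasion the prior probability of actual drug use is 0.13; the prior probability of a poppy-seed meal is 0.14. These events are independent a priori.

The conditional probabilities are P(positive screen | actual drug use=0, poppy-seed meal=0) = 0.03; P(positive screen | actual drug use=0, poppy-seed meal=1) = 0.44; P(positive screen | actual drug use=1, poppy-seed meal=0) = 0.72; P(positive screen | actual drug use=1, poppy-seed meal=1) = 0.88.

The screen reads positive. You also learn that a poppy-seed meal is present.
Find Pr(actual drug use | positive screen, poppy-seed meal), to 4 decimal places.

Pr(actual drug use | positive screen, poppy-seed meal) ≈ 0.2301

Enumerate both values of actual drug use and weight by the priors:
  P(positive screen | poppy-seed meal) = 0.44·0.87 + 0.88·0.13
        = 0.382800 + 0.114400 = 0.497200
Configurations with actual drug use contribute 0.114400, so
  P(actual drug use | positive screen, poppy-seed meal) = 0.114400 / 0.497200 ≈ 0.2301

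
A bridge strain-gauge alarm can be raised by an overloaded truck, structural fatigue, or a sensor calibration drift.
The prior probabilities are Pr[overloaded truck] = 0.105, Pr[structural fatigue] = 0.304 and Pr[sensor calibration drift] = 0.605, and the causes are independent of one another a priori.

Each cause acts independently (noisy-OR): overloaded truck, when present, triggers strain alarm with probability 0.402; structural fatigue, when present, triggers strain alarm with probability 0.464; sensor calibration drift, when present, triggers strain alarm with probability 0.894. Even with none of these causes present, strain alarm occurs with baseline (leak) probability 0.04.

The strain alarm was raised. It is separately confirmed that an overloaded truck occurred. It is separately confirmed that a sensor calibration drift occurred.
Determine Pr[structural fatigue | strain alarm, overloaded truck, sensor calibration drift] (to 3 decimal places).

Pr[structural fatigue | strain alarm, overloaded truck, sensor calibration drift] ≈ 0.310

Under noisy-OR, P(strain alarm | causes) = 1 − (1−0.04)·∏(1−qᵢ) over the active causes.
For the numerator, keep only structural fatigue=true terms: 0.967383*0.304 = 0.294084
Normalizer over all consistent configurations: 0.939148*0.696 + 0.967383*0.304 = 0.947731
Posterior = 0.294084 / 0.947731 ≈ 0.310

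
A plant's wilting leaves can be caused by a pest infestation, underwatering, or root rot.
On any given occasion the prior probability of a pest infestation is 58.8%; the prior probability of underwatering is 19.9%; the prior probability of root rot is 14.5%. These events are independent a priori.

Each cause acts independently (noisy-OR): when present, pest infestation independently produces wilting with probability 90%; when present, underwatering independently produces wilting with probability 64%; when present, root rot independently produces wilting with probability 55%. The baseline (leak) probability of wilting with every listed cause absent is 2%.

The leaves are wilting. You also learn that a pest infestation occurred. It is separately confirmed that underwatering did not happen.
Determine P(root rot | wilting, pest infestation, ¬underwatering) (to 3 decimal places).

Under noisy-OR, P(wilting | causes) = 1 − (1−0.02)·∏(1−qᵢ) over the active causes.
For the numerator, keep only root rot=true terms: 0.9559×0.145 = 0.138605
Denominator P(wilting | pest infestation, ¬underwatering): 0.902×0.855 + 0.9559×0.145 = 0.909815
P(root rot | wilting, pest infestation, ¬underwatering) = 0.138605/0.909815 ≈ 0.152

P(root rot | wilting, pest infestation, ¬underwatering) ≈ 0.152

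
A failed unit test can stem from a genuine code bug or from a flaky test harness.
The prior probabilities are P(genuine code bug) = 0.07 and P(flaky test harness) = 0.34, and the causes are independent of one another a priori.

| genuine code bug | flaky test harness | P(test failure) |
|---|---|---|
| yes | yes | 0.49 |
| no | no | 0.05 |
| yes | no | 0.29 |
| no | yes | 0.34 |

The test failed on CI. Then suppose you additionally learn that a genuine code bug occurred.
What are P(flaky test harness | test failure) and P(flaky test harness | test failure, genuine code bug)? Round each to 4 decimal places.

P(flaky test harness | test failure) ≈ 0.7299; P(flaky test harness | test failure, genuine code bug) ≈ 0.4654

By total probability over the 4 (genuine code bug, flaky test harness) configurations:
  P(test failure) = 0.05·0.93·0.66 + 0.34·0.93·0.34 + 0.29·0.07·0.66 + 0.49·0.07·0.34
        = 0.030690 + 0.107508 + 0.013398 + 0.011662 = 0.163258
The terms with flaky test harness present sum to 0.119170, so
  P(flaky test harness | test failure) = 0.119170 / 0.163258 ≈ 0.7299

With the extra evidence:
Enumerate both values of flaky test harness and weight by the priors:
  P(test failure | genuine code bug) = 0.29*0.66 + 0.49*0.34
        = 0.191400 + 0.166600 = 0.358000
The terms with flaky test harness present sum to 0.166600, so
  P(flaky test harness | test failure, genuine code bug) = 0.166600 / 0.358000 ≈ 0.4654
Conditioning on genuine code bug lowers the posterior on flaky test harness: the classic explaining-away effect in a common-effect structure.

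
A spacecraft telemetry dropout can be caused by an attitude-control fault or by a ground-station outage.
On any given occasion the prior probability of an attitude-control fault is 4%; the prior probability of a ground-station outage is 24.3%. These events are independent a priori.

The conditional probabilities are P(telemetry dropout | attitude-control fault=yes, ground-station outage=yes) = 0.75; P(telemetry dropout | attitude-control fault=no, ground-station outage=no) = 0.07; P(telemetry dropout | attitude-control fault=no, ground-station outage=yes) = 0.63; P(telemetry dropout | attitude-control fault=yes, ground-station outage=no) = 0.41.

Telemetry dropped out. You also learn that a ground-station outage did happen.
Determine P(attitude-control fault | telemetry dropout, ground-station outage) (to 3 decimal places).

Numerator (weight on configurations with attitude-control fault): 0.75·0.04 = 0.030000
The normalizing constant is 0.63·0.96 + 0.75·0.04 = 0.634800
P(attitude-control fault | telemetry dropout, ground-station outage) = 0.030000/0.634800 ≈ 0.047

P(attitude-control fault | telemetry dropout, ground-station outage) ≈ 0.047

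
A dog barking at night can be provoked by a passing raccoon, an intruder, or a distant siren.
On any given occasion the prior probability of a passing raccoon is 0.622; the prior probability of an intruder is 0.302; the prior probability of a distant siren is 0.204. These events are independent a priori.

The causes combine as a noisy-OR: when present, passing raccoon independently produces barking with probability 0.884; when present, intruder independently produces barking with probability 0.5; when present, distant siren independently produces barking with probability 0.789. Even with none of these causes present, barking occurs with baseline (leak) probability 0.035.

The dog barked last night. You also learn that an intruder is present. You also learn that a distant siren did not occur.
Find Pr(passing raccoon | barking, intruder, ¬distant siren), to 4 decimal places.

Pr(passing raccoon | barking, intruder, ¬distant siren) ≈ 0.7501

Under noisy-OR, P(barking | causes) = 1 − (1−0.035)·∏(1−qᵢ) over the active causes.
Sum P(barking|·) weighted by the priors over both values of passing raccoon:
  P(barking | intruder, ¬distant siren) = 0.5175×0.378 + 0.94403×0.622
        = 0.195615 + 0.587187 = 0.782802
Configurations with passing raccoon contribute 0.587187, so
  P(passing raccoon | barking, intruder, ¬distant siren) = 0.587187 / 0.782802 ≈ 0.7501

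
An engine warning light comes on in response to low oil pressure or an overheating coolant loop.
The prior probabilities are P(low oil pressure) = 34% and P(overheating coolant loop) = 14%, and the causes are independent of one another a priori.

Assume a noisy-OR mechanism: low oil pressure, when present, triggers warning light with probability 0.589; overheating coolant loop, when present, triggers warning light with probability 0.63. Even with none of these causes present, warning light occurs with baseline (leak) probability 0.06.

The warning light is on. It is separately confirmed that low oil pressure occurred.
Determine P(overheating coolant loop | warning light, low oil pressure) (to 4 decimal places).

P(overheating coolant loop | warning light, low oil pressure) ≈ 0.1852

Under noisy-OR, P(warning light | causes) = 1 − (1−0.06)·∏(1−qᵢ) over the active causes.
P(warning light | low oil pressure) = 0.61366·0.86 + 0.857054·0.14 = 0.527748 + 0.119988 = 0.647736
The overheating coolant loop-present share is 0.857054·0.14 = 0.119988.
Hence the posterior is 0.119988/0.647736 ≈ 0.1852.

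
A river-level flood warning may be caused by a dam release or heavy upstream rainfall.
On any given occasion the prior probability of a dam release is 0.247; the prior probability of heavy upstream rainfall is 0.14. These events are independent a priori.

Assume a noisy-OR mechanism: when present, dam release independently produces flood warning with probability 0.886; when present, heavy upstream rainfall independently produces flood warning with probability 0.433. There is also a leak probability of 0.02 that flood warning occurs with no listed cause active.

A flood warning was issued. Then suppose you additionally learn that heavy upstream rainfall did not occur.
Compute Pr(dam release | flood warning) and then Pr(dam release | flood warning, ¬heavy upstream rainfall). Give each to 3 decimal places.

Under noisy-OR, P(flood warning | causes) = 1 − (1−0.02)·∏(1−qᵢ) over the active causes.
By total probability over the 4 (dam release, heavy upstream rainfall) configurations:
  P(flood warning) = 0.02*0.753*0.86 + 0.44434*0.753*0.14 + 0.88828*0.247*0.86 + 0.936655*0.247*0.14
        = 0.012952 + 0.046842 + 0.188688 + 0.032390 = 0.280872
Keeping only the dam release-present terms gives 0.221078, so
  P(dam release | flood warning) = 0.221078 / 0.280872 ≈ 0.787

Now condition on the additional information:
P(flood warning | ¬heavy upstream rainfall) = 0.02*0.753 + 0.88828*0.247 = 0.015060 + 0.219405 = 0.234465
Of this, 0.219405 comes from 0.88828*0.247 (the dam release=true cases).
So P(dam release | flood warning, ¬heavy upstream rainfall) = 0.219405/0.234465 ≈ 0.936.
Ruling out heavy upstream rainfall raises the posterior on dam release — the flip side of explaining away.

Pr(dam release | flood warning) ≈ 0.787; Pr(dam release | flood warning, ¬heavy upstream rainfall) ≈ 0.936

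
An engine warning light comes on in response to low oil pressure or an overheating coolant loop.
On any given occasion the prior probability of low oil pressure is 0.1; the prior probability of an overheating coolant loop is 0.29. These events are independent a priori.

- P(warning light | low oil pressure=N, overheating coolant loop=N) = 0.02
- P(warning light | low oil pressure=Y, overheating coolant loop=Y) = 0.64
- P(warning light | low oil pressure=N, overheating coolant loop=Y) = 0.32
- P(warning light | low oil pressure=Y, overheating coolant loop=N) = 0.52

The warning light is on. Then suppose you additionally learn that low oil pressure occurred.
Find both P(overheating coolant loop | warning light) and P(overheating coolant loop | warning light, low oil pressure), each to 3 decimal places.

P(overheating coolant loop | warning light) ≈ 0.673; P(overheating coolant loop | warning light, low oil pressure) ≈ 0.335

For the numerator, keep only overheating coolant loop=true terms: 0.083520 + 0.018560 = 0.102080
Normalizer over all consistent configurations: 0.02×0.9×0.71 + 0.32×0.9×0.29 + 0.52×0.1×0.71 + 0.64×0.1×0.29 = 0.151780
Posterior = 0.102080 / 0.151780 ≈ 0.673

Now also conditioning on low oil pressure=true:
P(warning light | low oil pressure) = 0.52·0.71 + 0.64·0.29 = 0.369200 + 0.185600 = 0.554800
Restricting to configurations with overheating coolant loop present: 0.64·0.29 = 0.185600.
P(overheating coolant loop | warning light, low oil pressure) = 0.185600 / 0.554800 ≈ 0.335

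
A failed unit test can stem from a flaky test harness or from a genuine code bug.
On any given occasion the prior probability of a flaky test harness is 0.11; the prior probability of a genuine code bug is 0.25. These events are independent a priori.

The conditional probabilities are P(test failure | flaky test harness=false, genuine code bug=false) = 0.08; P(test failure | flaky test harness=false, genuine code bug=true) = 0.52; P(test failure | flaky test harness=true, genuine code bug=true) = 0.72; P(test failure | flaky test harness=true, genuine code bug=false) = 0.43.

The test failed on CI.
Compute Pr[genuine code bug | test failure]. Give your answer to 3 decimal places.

Pr[genuine code bug | test failure] ≈ 0.604

P(test failure) = 0.08×0.89×0.75 + 0.52×0.89×0.25 + 0.43×0.11×0.75 + 0.72×0.11×0.25 = 0.053400 + 0.115700 + 0.035475 + 0.019800 = 0.224375
The genuine code bug-present share is 0.115700 + 0.019800 = 0.135500.
So P(genuine code bug | test failure) = 0.135500/0.224375 ≈ 0.604.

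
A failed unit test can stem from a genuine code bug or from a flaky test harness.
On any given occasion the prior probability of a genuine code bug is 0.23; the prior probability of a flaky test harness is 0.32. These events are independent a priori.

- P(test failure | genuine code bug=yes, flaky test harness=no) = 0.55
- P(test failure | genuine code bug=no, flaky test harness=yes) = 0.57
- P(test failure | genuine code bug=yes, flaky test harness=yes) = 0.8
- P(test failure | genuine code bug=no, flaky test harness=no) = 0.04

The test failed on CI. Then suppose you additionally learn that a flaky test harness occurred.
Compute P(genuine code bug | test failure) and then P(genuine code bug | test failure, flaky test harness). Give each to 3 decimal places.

P(genuine code bug | test failure) ≈ 0.473; P(genuine code bug | test failure, flaky test harness) ≈ 0.295

Enumerate the 4 (genuine code bug, flaky test harness) configurations and weight by the priors:
  P(test failure) = 0.04*0.77*0.68 + 0.57*0.77*0.32 + 0.55*0.23*0.68 + 0.8*0.23*0.32
        = 0.020944 + 0.140448 + 0.086020 + 0.058880 = 0.306292
Keeping only the genuine code bug-present terms gives 0.144900, so
  P(genuine code bug | test failure) = 0.144900 / 0.306292 ≈ 0.473

Now also conditioning on flaky test harness=true:
Sum P(test failure|·) weighted by the priors over both values of genuine code bug:
  P(test failure | flaky test harness) = 0.57*0.77 + 0.8*0.23
        = 0.438900 + 0.184000 = 0.622900
The terms with genuine code bug present sum to 0.184000, so
  P(genuine code bug | test failure, flaky test harness) = 0.184000 / 0.622900 ≈ 0.295
This is intercausal reasoning (explaining away): once flaky test harness accounts for the test failure, genuine code bug becomes less likely.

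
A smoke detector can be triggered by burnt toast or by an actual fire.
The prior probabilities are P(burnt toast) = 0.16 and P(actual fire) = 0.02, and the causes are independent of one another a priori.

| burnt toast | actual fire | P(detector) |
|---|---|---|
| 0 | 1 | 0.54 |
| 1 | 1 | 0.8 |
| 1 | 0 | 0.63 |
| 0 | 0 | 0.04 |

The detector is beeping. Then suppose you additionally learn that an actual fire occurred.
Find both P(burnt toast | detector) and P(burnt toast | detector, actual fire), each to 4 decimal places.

For the numerator, keep only burnt toast=true terms: 0.098784 + 0.002560 = 0.101344
The normalizing constant is 0.04·0.84·0.98 + 0.54·0.84·0.02 + 0.63·0.16·0.98 + 0.8·0.16·0.02 = 0.143344
Posterior = 0.101344 / 0.143344 ≈ 0.7070

With the extra evidence:
P(detector | actual fire) = 0.54*0.84 + 0.8*0.16 = 0.453600 + 0.128000 = 0.581600
Restricting to configurations with burnt toast present: 0.8*0.16 = 0.128000.
So P(burnt toast | detector, actual fire) = 0.128000/0.581600 ≈ 0.2201.

P(burnt toast | detector) ≈ 0.7070; P(burnt toast | detector, actual fire) ≈ 0.2201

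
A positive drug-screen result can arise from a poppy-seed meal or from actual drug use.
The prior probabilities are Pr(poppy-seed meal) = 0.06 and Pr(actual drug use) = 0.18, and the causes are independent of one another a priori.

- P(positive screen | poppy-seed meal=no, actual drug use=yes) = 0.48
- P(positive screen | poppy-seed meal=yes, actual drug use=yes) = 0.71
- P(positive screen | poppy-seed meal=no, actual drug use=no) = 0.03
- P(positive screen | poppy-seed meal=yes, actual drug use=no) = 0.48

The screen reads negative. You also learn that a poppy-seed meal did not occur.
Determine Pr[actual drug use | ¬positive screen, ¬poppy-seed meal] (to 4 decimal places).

Enumerate both values of actual drug use and weight by the priors:
  P(¬positive screen | ¬poppy-seed meal) = 0.97*0.82 + 0.52*0.18
        = 0.795400 + 0.093600 = 0.889000
The terms with actual drug use present sum to 0.093600, so
  P(actual drug use | ¬positive screen, ¬poppy-seed meal) = 0.093600 / 0.889000 ≈ 0.1053

Pr[actual drug use | ¬positive screen, ¬poppy-seed meal] ≈ 0.1053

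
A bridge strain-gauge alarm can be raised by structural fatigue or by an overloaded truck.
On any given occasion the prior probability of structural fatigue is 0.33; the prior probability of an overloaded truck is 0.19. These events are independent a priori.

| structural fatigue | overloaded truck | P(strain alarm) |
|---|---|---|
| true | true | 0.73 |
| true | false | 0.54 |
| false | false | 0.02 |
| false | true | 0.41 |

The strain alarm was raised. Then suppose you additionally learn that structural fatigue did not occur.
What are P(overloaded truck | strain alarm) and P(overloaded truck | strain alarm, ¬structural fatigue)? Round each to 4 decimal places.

P(overloaded truck | strain alarm) ≈ 0.3870; P(overloaded truck | strain alarm, ¬structural fatigue) ≈ 0.8278

Sum P(strain alarm|·) weighted by the priors over the 4 (structural fatigue, overloaded truck) configurations:
  P(strain alarm) = 0.02·0.67·0.81 + 0.41·0.67·0.19 + 0.54·0.33·0.81 + 0.73·0.33·0.19
        = 0.010854 + 0.052193 + 0.144342 + 0.045771 = 0.253160
Configurations with overloaded truck contribute 0.097964, so
  P(overloaded truck | strain alarm) = 0.097964 / 0.253160 ≈ 0.3870

Now condition on the additional information:
Enumerate both values of overloaded truck and weight by the priors:
  P(strain alarm | ¬structural fatigue) = 0.02×0.81 + 0.41×0.19
        = 0.016200 + 0.077900 = 0.094100
Configurations with overloaded truck contribute 0.077900, so
  P(overloaded truck | strain alarm, ¬structural fatigue) = 0.077900 / 0.094100 ≈ 0.8278
Ruling out structural fatigue raises the posterior on overloaded truck — the flip side of explaining away.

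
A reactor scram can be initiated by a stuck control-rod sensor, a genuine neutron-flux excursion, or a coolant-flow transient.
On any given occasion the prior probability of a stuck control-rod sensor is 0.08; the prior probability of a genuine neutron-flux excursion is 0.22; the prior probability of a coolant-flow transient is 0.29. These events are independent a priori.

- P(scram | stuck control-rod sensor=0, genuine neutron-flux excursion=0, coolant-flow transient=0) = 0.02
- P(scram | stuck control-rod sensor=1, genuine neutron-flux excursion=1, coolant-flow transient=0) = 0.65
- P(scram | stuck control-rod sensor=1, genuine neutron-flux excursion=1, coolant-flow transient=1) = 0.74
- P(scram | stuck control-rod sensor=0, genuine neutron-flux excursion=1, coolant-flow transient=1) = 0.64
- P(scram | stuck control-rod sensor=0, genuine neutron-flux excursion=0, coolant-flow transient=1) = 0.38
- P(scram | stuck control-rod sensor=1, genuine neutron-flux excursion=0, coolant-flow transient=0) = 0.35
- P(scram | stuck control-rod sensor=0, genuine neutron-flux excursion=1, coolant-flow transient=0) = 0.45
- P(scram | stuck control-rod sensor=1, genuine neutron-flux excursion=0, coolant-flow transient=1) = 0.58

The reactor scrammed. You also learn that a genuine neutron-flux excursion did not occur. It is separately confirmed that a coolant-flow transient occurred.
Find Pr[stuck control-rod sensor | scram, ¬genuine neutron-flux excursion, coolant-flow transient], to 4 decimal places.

Pr[stuck control-rod sensor | scram, ¬genuine neutron-flux excursion, coolant-flow transient] ≈ 0.1172

By total probability over both values of stuck control-rod sensor:
  P(scram | ¬genuine neutron-flux excursion, coolant-flow transient) = 0.38·0.92 + 0.58·0.08
        = 0.349600 + 0.046400 = 0.396000
The terms with stuck control-rod sensor present sum to 0.046400, so
  P(stuck control-rod sensor | scram, ¬genuine neutron-flux excursion, coolant-flow transient) = 0.046400 / 0.396000 ≈ 0.1172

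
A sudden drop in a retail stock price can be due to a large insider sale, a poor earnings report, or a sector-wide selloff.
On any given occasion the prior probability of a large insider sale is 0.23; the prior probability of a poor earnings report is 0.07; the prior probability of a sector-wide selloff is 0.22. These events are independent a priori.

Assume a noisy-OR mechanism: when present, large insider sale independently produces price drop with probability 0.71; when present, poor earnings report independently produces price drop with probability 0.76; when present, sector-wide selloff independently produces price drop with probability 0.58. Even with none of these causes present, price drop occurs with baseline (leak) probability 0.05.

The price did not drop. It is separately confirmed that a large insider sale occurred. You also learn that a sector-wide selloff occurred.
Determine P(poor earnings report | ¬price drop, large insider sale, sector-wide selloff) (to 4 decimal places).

Under noisy-OR, P(price drop | causes) = 1 − (1−0.05)·∏(1−qᵢ) over the active causes.
P(¬price drop | large insider sale, sector-wide selloff) = 0.11571×0.93 + 0.02777×0.07 = 0.107610 + 0.001944 = 0.109554
Restricting to configurations with poor earnings report present: 0.02777×0.07 = 0.001944.
Hence the posterior is 0.001944/0.109554 ≈ 0.0177.

P(poor earnings report | ¬price drop, large insider sale, sector-wide selloff) ≈ 0.0177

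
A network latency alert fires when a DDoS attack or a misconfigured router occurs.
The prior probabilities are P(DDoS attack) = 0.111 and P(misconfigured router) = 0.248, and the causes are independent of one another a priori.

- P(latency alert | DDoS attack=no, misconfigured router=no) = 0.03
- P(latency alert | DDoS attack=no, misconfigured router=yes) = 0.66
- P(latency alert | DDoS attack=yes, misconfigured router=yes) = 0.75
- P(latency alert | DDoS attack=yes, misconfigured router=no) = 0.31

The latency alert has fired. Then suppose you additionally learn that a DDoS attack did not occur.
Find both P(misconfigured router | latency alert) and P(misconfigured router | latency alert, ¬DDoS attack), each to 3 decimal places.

P(misconfigured router | latency alert) ≈ 0.783; P(misconfigured router | latency alert, ¬DDoS attack) ≈ 0.879

Sum P(latency alert|·) weighted by the priors over the 4 (DDoS attack, misconfigured router) configurations:
  P(latency alert) = 0.03*0.889*0.752 + 0.66*0.889*0.248 + 0.31*0.111*0.752 + 0.75*0.111*0.248
        = 0.020056 + 0.145512 + 0.025876 + 0.020646 = 0.212090
Configurations with misconfigured router contribute 0.166158, so
  P(misconfigured router | latency alert) = 0.166158 / 0.212090 ≈ 0.783

Now also conditioning on DDoS attack≠true:
Numerator (weight on configurations with misconfigured router): 0.66·0.248 = 0.163680
Normalizer over all consistent configurations: 0.03·0.752 + 0.66·0.248 = 0.186240
P(misconfigured router | latency alert, ¬DDoS attack) = 0.163680/0.186240 ≈ 0.879
Ruling out DDoS attack raises the posterior on misconfigured router — the flip side of explaining away.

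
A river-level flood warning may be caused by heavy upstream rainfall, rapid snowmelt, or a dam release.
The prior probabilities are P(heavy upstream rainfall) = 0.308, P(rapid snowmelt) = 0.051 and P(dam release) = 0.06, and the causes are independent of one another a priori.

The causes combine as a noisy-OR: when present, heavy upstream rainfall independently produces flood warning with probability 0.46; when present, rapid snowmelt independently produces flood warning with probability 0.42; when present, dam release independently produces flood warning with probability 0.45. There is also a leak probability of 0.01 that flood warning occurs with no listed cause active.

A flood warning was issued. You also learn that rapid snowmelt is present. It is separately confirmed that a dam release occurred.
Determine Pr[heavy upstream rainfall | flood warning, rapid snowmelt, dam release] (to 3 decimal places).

Under noisy-OR, P(flood warning | causes) = 1 − (1−0.01)·∏(1−qᵢ) over the active causes.
Weight on heavy upstream rainfall=true, given the evidence: 0.829463*0.308 = 0.255475
Denominator P(flood warning | rapid snowmelt, dam release): 0.68419*0.692 + 0.829463*0.308 = 0.728934
Posterior = 0.255475 / 0.728934 ≈ 0.350

Pr[heavy upstream rainfall | flood warning, rapid snowmelt, dam release] ≈ 0.350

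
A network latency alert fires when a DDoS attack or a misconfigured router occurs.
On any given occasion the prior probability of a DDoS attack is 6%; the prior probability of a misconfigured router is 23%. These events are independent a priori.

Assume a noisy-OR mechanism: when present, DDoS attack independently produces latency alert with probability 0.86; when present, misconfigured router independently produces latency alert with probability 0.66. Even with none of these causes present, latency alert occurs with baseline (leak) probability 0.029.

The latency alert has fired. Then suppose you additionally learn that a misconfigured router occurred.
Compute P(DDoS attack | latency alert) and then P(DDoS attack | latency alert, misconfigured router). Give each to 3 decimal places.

Under noisy-OR, P(latency alert | causes) = 1 − (1−0.029)·∏(1−qᵢ) over the active causes.
P(latency alert) = 0.029×0.94×0.77 + 0.66986×0.94×0.23 + 0.86406×0.06×0.77 + 0.95378×0.06×0.23 = 0.020990 + 0.144824 + 0.039920 + 0.013162 = 0.218896
Of this, 0.053082 comes from 0.039920 + 0.013162 (the DDoS attack=true cases).
P(DDoS attack | latency alert) = 0.053082 / 0.218896 ≈ 0.242

Now condition on the additional information:
Sum P(latency alert|·) weighted by the priors over both values of DDoS attack:
  P(latency alert | misconfigured router) = 0.66986×0.94 + 0.95378×0.06
        = 0.629668 + 0.057227 = 0.686895
Configurations with DDoS attack contribute 0.057227, so
  P(DDoS attack | latency alert, misconfigured router) = 0.057227 / 0.686895 ≈ 0.083

P(DDoS attack | latency alert) ≈ 0.242; P(DDoS attack | latency alert, misconfigured router) ≈ 0.083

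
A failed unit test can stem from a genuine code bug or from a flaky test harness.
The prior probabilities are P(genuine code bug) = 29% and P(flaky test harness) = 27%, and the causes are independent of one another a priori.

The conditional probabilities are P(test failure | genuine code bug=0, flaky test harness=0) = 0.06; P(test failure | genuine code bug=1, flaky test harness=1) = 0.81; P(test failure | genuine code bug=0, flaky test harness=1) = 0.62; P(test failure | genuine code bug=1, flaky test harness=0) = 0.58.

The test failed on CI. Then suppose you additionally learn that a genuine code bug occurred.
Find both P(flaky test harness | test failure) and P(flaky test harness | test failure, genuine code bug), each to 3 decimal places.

P(flaky test harness | test failure) ≈ 0.542; P(flaky test harness | test failure, genuine code bug) ≈ 0.341

P(test failure) = 0.06*0.71*0.73 + 0.62*0.71*0.27 + 0.58*0.29*0.73 + 0.81*0.29*0.27 = 0.031098 + 0.118854 + 0.122786 + 0.063423 = 0.336161
The flaky test harness-present share is 0.118854 + 0.063423 = 0.182277.
Hence the posterior is 0.182277/0.336161 ≈ 0.542.

Now also conditioning on genuine code bug=true:
P(test failure | genuine code bug) = 0.58×0.73 + 0.81×0.27 = 0.423400 + 0.218700 = 0.642100
Of this, 0.218700 comes from 0.81×0.27 (the flaky test harness=true cases).
So P(flaky test harness | test failure, genuine code bug) = 0.218700/0.642100 ≈ 0.341.
This is intercausal reasoning (explaining away): once genuine code bug accounts for the test failure, flaky test harness becomes less likely.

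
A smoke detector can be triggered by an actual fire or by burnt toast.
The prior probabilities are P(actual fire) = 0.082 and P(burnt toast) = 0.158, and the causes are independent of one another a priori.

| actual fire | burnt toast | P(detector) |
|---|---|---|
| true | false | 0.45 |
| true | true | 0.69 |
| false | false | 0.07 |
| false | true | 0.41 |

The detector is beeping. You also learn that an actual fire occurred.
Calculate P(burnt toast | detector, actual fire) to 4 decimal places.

P(burnt toast | detector, actual fire) ≈ 0.2234

Weight on burnt toast=true, given the evidence: 0.69·0.158 = 0.109020
Denominator P(detector | actual fire): 0.45·0.842 + 0.69·0.158 = 0.487920
Posterior = 0.109020 / 0.487920 ≈ 0.2234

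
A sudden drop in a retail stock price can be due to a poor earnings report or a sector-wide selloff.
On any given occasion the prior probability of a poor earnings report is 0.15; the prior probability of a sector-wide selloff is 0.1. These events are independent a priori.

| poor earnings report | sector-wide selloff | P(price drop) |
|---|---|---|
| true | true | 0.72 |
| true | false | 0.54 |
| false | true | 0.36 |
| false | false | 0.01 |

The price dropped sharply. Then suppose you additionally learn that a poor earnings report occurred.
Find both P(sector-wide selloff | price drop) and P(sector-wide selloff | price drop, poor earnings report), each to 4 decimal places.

P(sector-wide selloff | price drop) ≈ 0.3395; P(sector-wide selloff | price drop, poor earnings report) ≈ 0.1290

By total probability over the 4 (poor earnings report, sector-wide selloff) configurations:
  P(price drop) = 0.01*0.85*0.9 + 0.36*0.85*0.1 + 0.54*0.15*0.9 + 0.72*0.15*0.1
        = 0.007650 + 0.030600 + 0.072900 + 0.010800 = 0.121950
The terms with sector-wide selloff present sum to 0.041400, so
  P(sector-wide selloff | price drop) = 0.041400 / 0.121950 ≈ 0.3395

With the extra evidence:
Enumerate both values of sector-wide selloff and weight by the priors:
  P(price drop | poor earnings report) = 0.54×0.9 + 0.72×0.1
        = 0.486000 + 0.072000 = 0.558000
Configurations with sector-wide selloff contribute 0.072000, so
  P(sector-wide selloff | price drop, poor earnings report) = 0.072000 / 0.558000 ≈ 0.1290
— poor earnings report explains away the evidence for sector-wide selloff.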